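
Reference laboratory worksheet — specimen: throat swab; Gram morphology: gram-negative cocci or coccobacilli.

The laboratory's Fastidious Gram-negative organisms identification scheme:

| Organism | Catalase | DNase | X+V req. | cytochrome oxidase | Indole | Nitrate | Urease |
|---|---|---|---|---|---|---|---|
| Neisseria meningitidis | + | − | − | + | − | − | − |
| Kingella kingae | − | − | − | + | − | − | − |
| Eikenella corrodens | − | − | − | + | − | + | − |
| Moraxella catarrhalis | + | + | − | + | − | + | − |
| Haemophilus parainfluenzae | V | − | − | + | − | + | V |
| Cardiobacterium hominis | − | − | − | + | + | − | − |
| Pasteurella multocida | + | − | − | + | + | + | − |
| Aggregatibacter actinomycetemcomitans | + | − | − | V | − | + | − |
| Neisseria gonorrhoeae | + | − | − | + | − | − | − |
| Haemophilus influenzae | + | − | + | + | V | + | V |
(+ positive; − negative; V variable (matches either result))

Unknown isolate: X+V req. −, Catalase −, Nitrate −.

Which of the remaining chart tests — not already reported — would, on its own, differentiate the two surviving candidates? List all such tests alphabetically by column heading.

Indole

Catalase −: excludes 6 organisms — 4 left.
X+V req. −: all 4 remaining candidates are consistent.
Nitrate −: excludes Eikenella corrodens, Haemophilus parainfluenzae — 2 left.
Two candidates remain: Cardiobacterium hominis and Kingella kingae.
  DNase: − vs − — same for both, does not separate.
  cytochrome oxidase: + vs + — same for both, does not separate.
  Indole: Cardiobacterium hominis +, Kingella kingae − — discriminates.
  Urease: − vs − — same for both, does not separate.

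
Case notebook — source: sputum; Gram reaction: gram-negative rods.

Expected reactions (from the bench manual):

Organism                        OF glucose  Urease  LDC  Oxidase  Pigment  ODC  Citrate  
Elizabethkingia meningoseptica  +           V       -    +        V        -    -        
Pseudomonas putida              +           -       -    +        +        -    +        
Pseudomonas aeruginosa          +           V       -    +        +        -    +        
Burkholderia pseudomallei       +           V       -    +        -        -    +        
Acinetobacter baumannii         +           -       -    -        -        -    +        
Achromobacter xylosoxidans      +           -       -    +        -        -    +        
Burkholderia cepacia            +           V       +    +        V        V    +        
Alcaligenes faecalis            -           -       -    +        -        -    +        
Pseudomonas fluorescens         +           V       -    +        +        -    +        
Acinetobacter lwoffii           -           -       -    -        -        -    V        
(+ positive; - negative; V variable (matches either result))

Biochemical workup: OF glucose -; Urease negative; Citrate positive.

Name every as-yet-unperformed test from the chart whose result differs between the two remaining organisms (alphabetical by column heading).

Oxidase

Urease -: all 10 remaining candidates are consistent.
OF glucose -: excludes 8 organisms — 2 left.
Citrate +: all 2 remaining candidates are consistent.
Two candidates remain: Acinetobacter lwoffii and Alcaligenes faecalis.
  LDC: - vs - — same for both, does not separate.
  Oxidase: Acinetobacter lwoffii -, Alcaligenes faecalis + — discriminates.
  Pigment: - vs - — same for both, does not separate.
  ODC: - vs - — same for both, does not separate.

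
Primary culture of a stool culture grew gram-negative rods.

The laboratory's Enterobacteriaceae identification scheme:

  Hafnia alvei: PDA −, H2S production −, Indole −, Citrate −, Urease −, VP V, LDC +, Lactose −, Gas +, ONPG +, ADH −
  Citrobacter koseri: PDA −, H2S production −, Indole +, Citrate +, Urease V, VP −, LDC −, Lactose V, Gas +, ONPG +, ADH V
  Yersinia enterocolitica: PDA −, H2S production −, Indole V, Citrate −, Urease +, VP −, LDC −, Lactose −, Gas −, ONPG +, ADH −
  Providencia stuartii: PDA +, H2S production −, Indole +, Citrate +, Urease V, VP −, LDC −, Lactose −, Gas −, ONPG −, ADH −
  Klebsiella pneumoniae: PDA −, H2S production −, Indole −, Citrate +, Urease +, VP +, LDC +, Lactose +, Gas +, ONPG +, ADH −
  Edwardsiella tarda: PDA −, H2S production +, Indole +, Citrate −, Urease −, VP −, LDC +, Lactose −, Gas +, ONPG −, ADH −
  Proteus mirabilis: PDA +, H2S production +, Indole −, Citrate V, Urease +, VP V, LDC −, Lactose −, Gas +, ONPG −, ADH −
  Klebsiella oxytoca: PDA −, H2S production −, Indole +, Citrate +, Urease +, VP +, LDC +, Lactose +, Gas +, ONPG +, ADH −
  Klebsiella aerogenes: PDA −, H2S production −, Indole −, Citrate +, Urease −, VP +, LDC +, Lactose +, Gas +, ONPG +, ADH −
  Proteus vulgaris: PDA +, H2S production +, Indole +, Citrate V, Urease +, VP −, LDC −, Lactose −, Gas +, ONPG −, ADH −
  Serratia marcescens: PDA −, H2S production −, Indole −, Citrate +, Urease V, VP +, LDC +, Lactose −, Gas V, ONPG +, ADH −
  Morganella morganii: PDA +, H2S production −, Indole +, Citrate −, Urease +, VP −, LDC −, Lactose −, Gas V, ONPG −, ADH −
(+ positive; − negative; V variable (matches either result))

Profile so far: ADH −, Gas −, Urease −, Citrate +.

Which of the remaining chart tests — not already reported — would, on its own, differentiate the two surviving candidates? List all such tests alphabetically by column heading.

Indole, LDC, ONPG, PDA, VP

ADH −: all 12 remaining candidates are consistent.
Urease −: excludes 6 organisms — 6 left.
Citrate +: excludes Hafnia alvei, Edwardsiella tarda — 4 left.
Gas −: excludes Citrobacter koseri, Klebsiella aerogenes — 2 left.
Two candidates remain: Providencia stuartii and Serratia marcescens.
  PDA: Providencia stuartii +, Serratia marcescens − — discriminates.
  H2S production: − vs − — same for both, does not separate.
  Indole: Providencia stuartii +, Serratia marcescens − — discriminates.
  VP: Providencia stuartii −, Serratia marcescens + — discriminates.
  LDC: Providencia stuartii −, Serratia marcescens + — discriminates.
  Lactose: − vs − — same for both, does not separate.
  ONPG: Providencia stuartii −, Serratia marcescens + — discriminates.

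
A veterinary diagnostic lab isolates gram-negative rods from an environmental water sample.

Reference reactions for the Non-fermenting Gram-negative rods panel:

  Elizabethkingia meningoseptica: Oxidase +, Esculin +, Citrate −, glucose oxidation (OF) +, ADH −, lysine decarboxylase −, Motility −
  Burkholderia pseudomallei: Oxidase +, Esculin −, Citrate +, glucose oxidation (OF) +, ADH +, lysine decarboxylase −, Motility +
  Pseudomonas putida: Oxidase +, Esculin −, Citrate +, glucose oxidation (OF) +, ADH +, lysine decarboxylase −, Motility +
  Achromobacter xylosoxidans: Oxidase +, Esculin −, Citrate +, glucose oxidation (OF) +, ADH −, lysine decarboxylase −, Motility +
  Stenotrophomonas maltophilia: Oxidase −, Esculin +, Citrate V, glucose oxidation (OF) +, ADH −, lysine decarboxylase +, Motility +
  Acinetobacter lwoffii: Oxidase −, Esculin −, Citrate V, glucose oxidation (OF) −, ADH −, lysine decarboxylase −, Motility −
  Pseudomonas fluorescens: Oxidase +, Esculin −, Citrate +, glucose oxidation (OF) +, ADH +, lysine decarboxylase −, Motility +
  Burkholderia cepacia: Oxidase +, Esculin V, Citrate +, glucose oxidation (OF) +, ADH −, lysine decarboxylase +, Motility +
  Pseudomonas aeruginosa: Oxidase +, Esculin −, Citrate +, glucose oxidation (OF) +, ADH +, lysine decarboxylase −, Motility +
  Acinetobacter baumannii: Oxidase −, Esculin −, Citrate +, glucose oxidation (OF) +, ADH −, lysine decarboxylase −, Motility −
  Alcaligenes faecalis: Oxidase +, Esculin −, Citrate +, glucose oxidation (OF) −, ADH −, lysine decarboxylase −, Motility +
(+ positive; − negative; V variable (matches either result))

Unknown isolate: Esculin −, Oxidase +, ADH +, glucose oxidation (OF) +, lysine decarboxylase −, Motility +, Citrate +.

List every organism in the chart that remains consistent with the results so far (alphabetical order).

Burkholderia pseudomallei, Pseudomonas aeruginosa, Pseudomonas fluorescens, Pseudomonas putida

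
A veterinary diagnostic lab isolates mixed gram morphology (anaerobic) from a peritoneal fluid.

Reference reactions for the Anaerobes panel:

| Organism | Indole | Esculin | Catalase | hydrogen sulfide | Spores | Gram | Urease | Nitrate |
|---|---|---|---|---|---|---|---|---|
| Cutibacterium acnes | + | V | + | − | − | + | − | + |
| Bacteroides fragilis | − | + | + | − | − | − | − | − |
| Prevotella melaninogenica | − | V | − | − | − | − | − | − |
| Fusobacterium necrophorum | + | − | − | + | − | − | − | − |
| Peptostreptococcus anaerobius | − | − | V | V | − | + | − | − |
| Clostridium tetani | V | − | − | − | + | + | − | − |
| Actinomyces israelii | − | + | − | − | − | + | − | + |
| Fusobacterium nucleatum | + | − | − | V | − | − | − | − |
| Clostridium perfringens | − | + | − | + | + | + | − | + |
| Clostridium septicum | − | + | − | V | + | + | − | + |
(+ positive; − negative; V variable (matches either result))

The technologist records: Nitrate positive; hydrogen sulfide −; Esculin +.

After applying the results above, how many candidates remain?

3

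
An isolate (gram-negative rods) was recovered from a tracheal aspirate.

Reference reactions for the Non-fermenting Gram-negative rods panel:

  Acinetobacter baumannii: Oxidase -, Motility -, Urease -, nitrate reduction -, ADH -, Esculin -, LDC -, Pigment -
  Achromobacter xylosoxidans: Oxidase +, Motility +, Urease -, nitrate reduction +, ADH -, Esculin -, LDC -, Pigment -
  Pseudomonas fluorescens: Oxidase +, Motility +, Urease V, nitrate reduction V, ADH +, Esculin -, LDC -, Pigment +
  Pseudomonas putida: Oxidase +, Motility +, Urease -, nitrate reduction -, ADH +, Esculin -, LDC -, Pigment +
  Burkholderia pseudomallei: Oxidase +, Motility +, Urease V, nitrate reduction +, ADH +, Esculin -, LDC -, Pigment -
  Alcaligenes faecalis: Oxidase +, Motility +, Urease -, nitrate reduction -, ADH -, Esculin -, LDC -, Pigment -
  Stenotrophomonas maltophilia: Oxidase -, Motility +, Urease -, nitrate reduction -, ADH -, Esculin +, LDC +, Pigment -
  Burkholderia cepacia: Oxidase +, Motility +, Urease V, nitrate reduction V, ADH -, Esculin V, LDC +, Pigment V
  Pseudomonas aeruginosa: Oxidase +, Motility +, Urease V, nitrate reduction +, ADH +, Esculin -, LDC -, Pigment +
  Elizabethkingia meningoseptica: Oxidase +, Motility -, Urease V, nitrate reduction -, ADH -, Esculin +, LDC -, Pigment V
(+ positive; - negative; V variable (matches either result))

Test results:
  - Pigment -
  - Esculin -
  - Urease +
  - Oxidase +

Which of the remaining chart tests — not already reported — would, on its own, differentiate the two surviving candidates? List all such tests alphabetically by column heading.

Oxidase +: excludes Acinetobacter baumannii, Stenotrophomonas maltophilia — 8 left.
Pigment -: excludes Pseudomonas fluorescens, Pseudomonas putida, Pseudomonas aeruginosa — 5 left.
Urease +: excludes Achromobacter xylosoxidans, Alcaligenes faecalis — 3 left.
Esculin -: excludes Elizabethkingia meningoseptica — 2 left.
Two candidates remain: Burkholderia cepacia and Burkholderia pseudomallei.
  Motility: + vs + — same for both, does not separate.
  nitrate reduction: V vs + — variable for at least one, does not separate.
  ADH: Burkholderia cepacia -, Burkholderia pseudomallei + — discriminates.
  LDC: Burkholderia cepacia +, Burkholderia pseudomallei - — discriminates.

ADH, LDC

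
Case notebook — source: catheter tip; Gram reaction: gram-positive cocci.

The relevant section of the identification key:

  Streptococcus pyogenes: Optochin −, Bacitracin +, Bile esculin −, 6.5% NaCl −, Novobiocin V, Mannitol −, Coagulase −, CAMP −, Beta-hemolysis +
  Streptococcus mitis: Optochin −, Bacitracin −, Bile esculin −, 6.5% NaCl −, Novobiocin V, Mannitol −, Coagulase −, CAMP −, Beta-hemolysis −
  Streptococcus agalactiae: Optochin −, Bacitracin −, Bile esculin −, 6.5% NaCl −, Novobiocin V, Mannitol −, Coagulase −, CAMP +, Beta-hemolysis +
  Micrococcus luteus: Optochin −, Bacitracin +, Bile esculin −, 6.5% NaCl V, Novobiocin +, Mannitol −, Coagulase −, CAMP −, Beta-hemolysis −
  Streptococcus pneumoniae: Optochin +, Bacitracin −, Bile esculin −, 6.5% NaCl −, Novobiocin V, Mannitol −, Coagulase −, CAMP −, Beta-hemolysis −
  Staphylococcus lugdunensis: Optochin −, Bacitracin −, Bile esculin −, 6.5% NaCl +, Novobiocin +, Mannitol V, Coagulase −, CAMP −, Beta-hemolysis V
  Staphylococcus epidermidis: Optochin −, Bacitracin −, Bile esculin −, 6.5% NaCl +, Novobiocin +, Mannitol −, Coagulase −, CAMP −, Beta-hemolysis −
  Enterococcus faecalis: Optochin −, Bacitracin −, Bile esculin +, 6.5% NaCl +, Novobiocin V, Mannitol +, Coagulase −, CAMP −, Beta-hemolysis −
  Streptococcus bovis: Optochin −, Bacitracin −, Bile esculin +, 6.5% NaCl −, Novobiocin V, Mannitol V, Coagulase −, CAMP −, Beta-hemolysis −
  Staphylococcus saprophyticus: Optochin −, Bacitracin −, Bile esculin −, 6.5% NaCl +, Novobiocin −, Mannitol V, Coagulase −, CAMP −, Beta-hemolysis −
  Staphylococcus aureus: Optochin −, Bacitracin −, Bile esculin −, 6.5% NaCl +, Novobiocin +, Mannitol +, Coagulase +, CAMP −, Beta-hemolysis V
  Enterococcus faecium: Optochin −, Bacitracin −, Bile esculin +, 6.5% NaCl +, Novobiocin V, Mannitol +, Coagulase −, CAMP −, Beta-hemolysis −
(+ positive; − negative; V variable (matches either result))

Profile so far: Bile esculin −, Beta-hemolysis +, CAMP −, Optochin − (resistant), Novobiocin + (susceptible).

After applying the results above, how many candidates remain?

3

CAMP −: excludes Streptococcus agalactiae — 11 left.
Optochin −: excludes Streptococcus pneumoniae — 10 left.
Novobiocin +: excludes Staphylococcus saprophyticus — 9 left.
Bile esculin −: excludes Enterococcus faecalis, Streptococcus bovis, Enterococcus faecium — 6 left.
Beta-hemolysis +: excludes Streptococcus mitis, Micrococcus luteus, Staphylococcus epidermidis — 3 left.
Still consistent: Staphylococcus aureus, Staphylococcus lugdunensis, Streptococcus pyogenes.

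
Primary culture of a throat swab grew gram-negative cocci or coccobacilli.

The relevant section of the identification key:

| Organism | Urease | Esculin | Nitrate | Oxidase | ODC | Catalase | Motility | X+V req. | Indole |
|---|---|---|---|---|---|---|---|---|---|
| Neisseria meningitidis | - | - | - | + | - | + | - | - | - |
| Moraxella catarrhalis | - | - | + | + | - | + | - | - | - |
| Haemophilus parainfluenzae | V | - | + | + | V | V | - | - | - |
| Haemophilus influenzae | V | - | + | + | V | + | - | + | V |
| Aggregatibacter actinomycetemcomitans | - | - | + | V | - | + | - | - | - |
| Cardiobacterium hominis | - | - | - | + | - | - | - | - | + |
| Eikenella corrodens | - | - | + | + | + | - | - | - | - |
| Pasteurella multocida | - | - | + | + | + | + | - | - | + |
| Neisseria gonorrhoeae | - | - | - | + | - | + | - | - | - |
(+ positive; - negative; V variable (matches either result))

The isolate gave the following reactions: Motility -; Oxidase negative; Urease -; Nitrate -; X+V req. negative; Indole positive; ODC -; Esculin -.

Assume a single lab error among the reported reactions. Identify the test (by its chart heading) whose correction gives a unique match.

Oxidase

As reported, no row in the chart matches all 8 reactions.
Reversing Indole → still no organism matches.
Reversing Oxidase (to +) → unique match: Cardiobacterium hominis.
Reversing Urease → still no organism matches.
Reversing Esculin → still no organism matches.
Reversing ODC → still no organism matches.
Reversing Nitrate → still no organism matches.
Reversing Motility → still no organism matches.
Reversing X+V req. → still no organism matches.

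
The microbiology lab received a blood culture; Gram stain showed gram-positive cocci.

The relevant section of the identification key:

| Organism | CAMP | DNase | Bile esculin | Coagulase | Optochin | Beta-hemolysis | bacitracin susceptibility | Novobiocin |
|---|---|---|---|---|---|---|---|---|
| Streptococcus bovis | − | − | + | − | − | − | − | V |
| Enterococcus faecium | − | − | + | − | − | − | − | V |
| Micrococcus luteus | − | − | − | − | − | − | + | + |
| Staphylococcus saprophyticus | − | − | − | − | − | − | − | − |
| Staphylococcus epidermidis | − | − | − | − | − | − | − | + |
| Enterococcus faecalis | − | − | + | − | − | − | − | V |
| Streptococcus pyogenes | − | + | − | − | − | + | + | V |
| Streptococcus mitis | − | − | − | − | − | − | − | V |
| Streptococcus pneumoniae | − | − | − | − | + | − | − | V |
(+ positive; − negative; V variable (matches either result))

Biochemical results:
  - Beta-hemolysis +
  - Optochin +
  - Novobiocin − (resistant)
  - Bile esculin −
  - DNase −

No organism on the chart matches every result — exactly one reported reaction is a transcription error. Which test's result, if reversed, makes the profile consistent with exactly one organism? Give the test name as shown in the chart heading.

As reported, no row in the chart matches all 5 reactions.
Reversing Novobiocin → still no organism matches.
Reversing Bile esculin → still no organism matches.
Reversing Optochin → still no organism matches.
Reversing DNase → still no organism matches.
Reversing Beta-hemolysis (to −) → unique match: Streptococcus pneumoniae.

Beta-hemolysis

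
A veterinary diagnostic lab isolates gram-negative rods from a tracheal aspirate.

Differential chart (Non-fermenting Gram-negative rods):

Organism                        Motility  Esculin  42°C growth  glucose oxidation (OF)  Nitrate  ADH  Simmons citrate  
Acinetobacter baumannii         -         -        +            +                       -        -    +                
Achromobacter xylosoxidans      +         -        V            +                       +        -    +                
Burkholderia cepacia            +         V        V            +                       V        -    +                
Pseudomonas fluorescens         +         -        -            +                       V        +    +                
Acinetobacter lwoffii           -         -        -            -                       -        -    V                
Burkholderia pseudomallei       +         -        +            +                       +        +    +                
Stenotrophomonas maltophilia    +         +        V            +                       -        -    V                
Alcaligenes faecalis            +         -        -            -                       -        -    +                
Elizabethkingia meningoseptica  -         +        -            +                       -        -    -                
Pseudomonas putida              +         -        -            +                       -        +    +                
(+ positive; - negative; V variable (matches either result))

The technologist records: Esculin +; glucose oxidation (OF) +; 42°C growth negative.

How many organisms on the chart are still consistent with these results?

3

Esculin +: excludes 7 organisms — 3 left.
glucose oxidation (OF) +: all 3 remaining candidates are consistent.
42°C growth -: all 3 remaining candidates are consistent.
Still consistent: Burkholderia cepacia, Elizabethkingia meningoseptica, Stenotrophomonas maltophilia.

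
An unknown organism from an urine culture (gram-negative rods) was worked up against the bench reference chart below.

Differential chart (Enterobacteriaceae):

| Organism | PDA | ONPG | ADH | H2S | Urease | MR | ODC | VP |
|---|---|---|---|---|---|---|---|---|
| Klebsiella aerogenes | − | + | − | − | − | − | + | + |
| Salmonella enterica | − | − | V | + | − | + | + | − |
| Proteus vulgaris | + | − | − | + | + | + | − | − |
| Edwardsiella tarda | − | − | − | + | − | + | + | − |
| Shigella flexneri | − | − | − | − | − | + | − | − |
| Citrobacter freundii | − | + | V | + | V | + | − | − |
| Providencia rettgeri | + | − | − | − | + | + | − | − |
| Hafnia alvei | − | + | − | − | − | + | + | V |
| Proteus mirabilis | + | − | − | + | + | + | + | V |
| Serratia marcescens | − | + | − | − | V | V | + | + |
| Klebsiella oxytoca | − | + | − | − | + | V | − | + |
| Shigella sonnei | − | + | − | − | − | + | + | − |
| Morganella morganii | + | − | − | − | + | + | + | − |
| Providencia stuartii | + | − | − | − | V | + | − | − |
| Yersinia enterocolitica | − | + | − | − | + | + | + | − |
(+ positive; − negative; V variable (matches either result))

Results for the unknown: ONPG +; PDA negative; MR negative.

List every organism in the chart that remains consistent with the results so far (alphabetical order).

Klebsiella aerogenes, Klebsiella oxytoca, Serratia marcescens

MR −: excludes 12 organisms — 3 left.
PDA −: all 3 remaining candidates are consistent.
ONPG +: all 3 remaining candidates are consistent.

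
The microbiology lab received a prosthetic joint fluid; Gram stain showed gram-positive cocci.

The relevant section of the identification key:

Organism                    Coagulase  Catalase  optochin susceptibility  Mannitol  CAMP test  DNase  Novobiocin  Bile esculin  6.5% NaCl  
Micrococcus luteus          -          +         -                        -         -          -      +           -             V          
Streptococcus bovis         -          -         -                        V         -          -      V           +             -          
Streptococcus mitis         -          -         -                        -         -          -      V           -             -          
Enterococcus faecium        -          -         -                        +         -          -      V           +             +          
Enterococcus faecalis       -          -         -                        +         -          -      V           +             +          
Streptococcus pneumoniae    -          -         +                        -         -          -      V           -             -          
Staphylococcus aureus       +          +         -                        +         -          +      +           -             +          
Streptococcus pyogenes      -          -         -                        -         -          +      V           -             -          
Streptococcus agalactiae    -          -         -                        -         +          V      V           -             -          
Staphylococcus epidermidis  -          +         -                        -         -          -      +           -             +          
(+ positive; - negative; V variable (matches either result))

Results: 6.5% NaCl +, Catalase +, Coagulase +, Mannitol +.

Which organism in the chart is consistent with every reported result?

Staphylococcus aureus

Mannitol +: excludes 6 organisms — 4 left.
6.5% NaCl +: excludes Streptococcus bovis — 3 left.
Catalase +: excludes Enterococcus faecium, Enterococcus faecalis — 1 left.
Coagulase +: the one remaining candidate is consistent.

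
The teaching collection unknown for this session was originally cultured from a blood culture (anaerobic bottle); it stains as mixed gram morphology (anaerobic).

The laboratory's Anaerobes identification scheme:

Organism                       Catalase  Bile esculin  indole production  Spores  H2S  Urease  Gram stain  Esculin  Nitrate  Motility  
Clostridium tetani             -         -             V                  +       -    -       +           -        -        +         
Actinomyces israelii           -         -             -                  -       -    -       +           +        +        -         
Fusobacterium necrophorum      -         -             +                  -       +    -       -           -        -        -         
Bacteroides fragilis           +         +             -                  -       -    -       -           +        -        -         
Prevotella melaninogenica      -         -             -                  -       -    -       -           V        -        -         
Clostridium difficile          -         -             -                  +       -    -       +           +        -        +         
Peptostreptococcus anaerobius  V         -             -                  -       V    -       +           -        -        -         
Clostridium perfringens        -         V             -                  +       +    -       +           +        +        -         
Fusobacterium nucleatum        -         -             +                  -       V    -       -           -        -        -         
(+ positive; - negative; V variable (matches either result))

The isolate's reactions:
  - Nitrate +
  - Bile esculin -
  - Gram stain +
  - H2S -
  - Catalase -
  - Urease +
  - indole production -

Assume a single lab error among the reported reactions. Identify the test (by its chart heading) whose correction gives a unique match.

Urease

As reported, no row in the chart matches all 7 reactions.
Reversing Bile esculin → still no organism matches.
Reversing Gram stain → still no organism matches.
Reversing Urease (to -) → unique match: Actinomyces israelii.
Reversing Catalase → still no organism matches.
Reversing indole production → still no organism matches.
Reversing Nitrate → still no organism matches.
Reversing H2S → still no organism matches.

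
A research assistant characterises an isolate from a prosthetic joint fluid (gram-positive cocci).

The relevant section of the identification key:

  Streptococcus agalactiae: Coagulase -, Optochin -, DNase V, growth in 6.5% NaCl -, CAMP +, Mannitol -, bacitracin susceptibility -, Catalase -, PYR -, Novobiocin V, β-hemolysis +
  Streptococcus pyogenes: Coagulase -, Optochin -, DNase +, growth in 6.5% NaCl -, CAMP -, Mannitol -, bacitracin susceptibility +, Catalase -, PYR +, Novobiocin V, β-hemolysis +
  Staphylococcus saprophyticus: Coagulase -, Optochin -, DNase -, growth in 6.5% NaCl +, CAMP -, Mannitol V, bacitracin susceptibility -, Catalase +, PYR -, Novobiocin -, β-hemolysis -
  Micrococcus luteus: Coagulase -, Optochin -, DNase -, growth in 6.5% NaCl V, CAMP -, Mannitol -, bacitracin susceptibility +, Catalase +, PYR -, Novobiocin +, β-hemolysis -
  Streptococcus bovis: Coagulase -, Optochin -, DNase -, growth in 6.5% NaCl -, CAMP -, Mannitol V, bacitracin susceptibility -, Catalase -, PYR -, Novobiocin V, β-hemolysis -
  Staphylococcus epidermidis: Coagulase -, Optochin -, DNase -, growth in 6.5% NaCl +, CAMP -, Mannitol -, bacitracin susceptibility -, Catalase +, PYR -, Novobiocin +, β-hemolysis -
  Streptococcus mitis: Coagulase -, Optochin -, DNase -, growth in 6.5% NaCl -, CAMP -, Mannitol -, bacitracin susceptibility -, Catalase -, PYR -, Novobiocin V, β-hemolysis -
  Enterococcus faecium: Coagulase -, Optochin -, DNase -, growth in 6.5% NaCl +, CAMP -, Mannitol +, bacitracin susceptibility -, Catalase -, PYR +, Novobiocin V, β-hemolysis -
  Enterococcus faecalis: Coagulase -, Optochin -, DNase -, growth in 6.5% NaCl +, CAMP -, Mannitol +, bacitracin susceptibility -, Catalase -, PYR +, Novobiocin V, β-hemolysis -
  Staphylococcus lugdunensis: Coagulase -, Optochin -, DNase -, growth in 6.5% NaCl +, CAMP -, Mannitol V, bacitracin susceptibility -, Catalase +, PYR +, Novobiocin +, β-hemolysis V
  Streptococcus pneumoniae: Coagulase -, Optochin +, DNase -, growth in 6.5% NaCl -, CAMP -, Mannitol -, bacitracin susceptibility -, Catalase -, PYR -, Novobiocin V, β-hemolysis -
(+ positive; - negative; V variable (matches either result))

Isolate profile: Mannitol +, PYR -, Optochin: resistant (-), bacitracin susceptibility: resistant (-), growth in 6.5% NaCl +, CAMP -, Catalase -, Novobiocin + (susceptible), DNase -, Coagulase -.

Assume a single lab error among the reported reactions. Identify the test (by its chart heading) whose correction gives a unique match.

As reported, no row in the chart matches all 10 reactions.
Reversing Catalase → still no organism matches.
Reversing DNase → still no organism matches.
Reversing Coagulase → still no organism matches.
Reversing CAMP → still no organism matches.
Reversing Optochin → still no organism matches.
Reversing bacitracin susceptibility → still no organism matches.
Reversing growth in 6.5% NaCl (to -) → unique match: Streptococcus bovis.
Reversing Mannitol → still no organism matches.
Reversing Novobiocin → still no organism matches.
Reversing PYR → 2 organisms match (not unique).

growth in 6.5% NaCl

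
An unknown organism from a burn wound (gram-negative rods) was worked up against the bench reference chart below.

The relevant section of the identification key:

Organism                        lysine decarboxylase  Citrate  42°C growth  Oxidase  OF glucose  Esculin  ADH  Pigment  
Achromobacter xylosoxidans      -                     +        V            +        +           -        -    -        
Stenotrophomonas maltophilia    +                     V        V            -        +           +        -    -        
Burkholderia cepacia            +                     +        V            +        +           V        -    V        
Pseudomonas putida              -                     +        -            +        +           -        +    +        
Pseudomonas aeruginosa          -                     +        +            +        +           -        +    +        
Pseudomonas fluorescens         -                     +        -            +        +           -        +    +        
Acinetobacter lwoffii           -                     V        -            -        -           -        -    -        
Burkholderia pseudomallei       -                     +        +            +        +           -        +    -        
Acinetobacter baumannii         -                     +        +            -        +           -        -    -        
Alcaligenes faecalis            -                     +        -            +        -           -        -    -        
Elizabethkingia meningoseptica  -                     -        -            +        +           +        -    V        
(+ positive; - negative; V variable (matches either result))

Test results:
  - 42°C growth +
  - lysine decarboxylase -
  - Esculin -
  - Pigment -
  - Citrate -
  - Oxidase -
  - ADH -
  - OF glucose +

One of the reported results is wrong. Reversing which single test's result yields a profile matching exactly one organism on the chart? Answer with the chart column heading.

Citrate

As reported, no row in the chart matches all 8 reactions.
Reversing ADH → still no organism matches.
Reversing Oxidase → still no organism matches.
Reversing OF glucose → still no organism matches.
Reversing Pigment → still no organism matches.
Reversing 42°C growth → still no organism matches.
Reversing lysine decarboxylase → still no organism matches.
Reversing Esculin → still no organism matches.
Reversing Citrate (to +) → unique match: Acinetobacter baumannii.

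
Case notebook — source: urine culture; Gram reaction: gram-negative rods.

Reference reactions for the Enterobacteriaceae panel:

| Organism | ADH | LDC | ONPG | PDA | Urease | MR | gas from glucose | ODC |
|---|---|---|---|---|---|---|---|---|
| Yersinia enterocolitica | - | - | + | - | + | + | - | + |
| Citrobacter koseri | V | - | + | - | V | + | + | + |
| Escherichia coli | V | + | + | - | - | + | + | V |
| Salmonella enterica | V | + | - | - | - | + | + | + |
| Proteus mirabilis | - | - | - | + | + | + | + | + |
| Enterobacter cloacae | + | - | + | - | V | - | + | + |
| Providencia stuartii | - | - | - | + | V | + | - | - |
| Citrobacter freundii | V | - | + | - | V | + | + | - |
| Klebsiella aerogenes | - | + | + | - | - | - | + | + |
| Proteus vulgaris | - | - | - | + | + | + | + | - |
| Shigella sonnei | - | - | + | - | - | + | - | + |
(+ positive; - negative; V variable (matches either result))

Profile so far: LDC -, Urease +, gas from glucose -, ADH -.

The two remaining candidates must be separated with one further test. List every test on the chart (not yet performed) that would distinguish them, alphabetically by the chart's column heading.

gas from glucose -: excludes 8 organisms — 3 left.
LDC -: all 3 remaining candidates are consistent.
ADH -: all 3 remaining candidates are consistent.
Urease +: excludes Shigella sonnei — 2 left.
Two candidates remain: Providencia stuartii and Yersinia enterocolitica.
  ONPG: Providencia stuartii -, Yersinia enterocolitica + — discriminates.
  PDA: Providencia stuartii +, Yersinia enterocolitica - — discriminates.
  MR: + vs + — same for both, does not separate.
  ODC: Providencia stuartii -, Yersinia enterocolitica + — discriminates.

ODC, ONPG, PDA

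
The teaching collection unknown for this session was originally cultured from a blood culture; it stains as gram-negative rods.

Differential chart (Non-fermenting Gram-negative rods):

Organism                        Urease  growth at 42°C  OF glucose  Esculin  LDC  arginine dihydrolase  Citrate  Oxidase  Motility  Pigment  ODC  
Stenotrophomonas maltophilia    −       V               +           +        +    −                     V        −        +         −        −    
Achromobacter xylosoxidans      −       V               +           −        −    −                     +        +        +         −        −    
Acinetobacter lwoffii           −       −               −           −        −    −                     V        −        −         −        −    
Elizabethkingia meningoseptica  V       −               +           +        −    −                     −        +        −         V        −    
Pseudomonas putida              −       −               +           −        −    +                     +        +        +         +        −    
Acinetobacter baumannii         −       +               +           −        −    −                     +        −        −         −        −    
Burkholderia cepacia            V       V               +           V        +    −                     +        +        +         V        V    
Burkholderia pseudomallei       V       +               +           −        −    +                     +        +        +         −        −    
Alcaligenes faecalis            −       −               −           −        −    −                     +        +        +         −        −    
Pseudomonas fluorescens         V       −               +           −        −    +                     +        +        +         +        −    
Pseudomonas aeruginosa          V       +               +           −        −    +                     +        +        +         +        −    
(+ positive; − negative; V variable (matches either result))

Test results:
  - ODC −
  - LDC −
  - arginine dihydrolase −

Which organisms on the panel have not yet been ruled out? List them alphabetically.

ODC −: all 11 remaining candidates are consistent.
arginine dihydrolase −: excludes Pseudomonas putida, Burkholderia pseudomallei, Pseudomonas fluorescens, Pseudomonas aeruginosa — 7 left.
LDC −: excludes Stenotrophomonas maltophilia, Burkholderia cepacia — 5 left.

Achromobacter xylosoxidans, Acinetobacter baumannii, Acinetobacter lwoffii, Alcaligenes faecalis, Elizabethkingia meningoseptica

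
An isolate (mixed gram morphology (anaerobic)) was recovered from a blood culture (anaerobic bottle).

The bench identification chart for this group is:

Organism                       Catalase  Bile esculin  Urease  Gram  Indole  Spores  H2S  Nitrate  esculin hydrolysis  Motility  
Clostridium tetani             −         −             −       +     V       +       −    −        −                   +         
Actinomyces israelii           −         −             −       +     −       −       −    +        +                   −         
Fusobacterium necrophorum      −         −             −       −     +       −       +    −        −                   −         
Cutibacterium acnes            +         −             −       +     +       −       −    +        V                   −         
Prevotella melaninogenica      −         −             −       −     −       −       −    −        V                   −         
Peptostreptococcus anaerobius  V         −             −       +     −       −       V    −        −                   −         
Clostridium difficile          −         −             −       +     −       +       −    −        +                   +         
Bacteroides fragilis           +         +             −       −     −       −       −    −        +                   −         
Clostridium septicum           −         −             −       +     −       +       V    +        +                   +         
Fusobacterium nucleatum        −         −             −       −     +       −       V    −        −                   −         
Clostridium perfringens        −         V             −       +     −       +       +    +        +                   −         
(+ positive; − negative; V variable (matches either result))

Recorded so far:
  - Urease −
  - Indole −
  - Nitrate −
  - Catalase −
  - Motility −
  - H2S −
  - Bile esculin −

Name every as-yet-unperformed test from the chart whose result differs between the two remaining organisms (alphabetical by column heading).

Gram

Nitrate −: excludes Actinomyces israelii, Cutibacterium acnes, Clostridium septicum, Clostridium perfringens — 7 left.
Urease −: all 7 remaining candidates are consistent.
Catalase −: excludes Bacteroides fragilis — 6 left.
Bile esculin −: all 6 remaining candidates are consistent.
H2S −: excludes Fusobacterium necrophorum — 5 left.
Indole −: excludes Fusobacterium nucleatum — 4 left.
Motility −: excludes Clostridium tetani, Clostridium difficile — 2 left.
Two candidates remain: Peptostreptococcus anaerobius and Prevotella melaninogenica.
  Gram: Peptostreptococcus anaerobius +, Prevotella melaninogenica − — discriminates.
  Spores: − vs − — same for both, does not separate.
  esculin hydrolysis: − vs V — variable for at least one, does not separate.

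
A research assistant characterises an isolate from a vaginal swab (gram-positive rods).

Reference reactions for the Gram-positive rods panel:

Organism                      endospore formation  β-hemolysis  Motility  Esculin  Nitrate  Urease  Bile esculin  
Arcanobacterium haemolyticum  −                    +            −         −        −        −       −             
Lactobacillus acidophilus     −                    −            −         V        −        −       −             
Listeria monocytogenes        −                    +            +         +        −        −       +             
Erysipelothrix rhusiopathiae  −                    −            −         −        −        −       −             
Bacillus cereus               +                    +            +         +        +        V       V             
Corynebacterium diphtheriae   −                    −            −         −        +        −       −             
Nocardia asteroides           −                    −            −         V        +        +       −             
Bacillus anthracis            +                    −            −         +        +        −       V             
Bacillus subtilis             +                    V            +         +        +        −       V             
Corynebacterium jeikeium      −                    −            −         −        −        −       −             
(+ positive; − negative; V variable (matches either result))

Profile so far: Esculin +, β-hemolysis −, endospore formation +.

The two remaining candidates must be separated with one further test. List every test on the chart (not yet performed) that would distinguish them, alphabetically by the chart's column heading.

Motility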